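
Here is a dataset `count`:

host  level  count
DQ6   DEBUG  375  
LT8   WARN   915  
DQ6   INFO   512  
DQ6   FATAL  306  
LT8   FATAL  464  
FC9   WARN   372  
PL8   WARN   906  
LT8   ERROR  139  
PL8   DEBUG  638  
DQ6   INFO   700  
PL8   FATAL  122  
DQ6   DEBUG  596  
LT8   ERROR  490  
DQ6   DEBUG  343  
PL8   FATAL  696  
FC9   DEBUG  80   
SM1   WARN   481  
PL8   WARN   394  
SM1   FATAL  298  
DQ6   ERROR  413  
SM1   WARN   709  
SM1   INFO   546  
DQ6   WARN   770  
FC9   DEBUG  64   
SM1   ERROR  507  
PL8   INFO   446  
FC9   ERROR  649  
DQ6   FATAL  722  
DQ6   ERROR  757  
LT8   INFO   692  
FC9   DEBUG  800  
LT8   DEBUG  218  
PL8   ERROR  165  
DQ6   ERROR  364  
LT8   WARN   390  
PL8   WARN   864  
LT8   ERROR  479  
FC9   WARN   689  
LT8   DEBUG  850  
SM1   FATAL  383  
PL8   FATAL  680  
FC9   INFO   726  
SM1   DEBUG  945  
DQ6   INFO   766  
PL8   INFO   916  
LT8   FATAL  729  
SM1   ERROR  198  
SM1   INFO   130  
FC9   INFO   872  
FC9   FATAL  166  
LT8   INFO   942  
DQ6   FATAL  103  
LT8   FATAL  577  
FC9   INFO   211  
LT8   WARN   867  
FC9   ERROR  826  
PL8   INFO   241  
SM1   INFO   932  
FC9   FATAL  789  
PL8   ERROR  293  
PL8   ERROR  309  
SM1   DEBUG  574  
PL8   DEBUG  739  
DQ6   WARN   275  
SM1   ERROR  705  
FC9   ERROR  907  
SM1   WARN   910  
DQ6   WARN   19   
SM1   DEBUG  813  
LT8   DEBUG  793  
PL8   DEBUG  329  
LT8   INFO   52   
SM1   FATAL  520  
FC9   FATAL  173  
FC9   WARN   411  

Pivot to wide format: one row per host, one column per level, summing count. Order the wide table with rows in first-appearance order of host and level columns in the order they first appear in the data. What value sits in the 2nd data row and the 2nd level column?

2172

With rows in first-appearance order of host, row 2 is host=LT8. level columns in first-appearance order: DEBUG, WARN, INFO, FATAL, ERROR; column 2 is WARN.
Long rows with host=LT8, level=WARN: 915 + 390 + 867 = 2172.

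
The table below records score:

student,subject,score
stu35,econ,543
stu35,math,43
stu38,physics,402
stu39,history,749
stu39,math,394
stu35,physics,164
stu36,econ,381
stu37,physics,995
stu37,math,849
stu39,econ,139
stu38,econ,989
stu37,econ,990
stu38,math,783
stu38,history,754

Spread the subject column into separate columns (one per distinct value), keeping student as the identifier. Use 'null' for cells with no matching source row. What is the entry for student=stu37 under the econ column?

The long row with student=stu37, subject=econ has score=990.

990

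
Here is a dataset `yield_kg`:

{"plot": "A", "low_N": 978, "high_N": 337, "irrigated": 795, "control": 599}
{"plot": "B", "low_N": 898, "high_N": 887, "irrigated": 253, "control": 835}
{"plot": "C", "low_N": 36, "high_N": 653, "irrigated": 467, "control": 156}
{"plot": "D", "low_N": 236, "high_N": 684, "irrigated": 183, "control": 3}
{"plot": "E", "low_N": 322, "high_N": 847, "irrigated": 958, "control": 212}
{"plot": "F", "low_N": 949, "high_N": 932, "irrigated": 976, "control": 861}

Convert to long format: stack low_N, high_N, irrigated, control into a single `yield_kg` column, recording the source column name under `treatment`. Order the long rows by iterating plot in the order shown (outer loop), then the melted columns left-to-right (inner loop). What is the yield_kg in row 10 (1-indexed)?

24 rows total (6 × 4). Row 10: index ⌊(10-1)/4⌋ = 2 into plot → C; (10-1) mod 4 = 1 into the melted columns → high_N.
So row 10 is (C, high_N, 653); yield_kg = 653.

653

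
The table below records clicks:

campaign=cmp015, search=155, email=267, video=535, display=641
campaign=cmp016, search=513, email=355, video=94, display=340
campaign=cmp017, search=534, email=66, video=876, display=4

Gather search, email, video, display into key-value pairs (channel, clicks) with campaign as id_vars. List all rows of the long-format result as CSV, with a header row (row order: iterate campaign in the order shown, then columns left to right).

Each (campaign, column) pair becomes one row: 3 × 4 = 12 rows.
For example, (cmp015, search) → clicks=155.

campaign,channel,clicks
cmp015,search,155
cmp015,email,267
cmp015,video,535
cmp015,display,641
cmp016,search,513
cmp016,email,355
cmp016,video,94
cmp016,display,340
cmp017,search,534
cmp017,email,66
cmp017,video,876
cmp017,display,4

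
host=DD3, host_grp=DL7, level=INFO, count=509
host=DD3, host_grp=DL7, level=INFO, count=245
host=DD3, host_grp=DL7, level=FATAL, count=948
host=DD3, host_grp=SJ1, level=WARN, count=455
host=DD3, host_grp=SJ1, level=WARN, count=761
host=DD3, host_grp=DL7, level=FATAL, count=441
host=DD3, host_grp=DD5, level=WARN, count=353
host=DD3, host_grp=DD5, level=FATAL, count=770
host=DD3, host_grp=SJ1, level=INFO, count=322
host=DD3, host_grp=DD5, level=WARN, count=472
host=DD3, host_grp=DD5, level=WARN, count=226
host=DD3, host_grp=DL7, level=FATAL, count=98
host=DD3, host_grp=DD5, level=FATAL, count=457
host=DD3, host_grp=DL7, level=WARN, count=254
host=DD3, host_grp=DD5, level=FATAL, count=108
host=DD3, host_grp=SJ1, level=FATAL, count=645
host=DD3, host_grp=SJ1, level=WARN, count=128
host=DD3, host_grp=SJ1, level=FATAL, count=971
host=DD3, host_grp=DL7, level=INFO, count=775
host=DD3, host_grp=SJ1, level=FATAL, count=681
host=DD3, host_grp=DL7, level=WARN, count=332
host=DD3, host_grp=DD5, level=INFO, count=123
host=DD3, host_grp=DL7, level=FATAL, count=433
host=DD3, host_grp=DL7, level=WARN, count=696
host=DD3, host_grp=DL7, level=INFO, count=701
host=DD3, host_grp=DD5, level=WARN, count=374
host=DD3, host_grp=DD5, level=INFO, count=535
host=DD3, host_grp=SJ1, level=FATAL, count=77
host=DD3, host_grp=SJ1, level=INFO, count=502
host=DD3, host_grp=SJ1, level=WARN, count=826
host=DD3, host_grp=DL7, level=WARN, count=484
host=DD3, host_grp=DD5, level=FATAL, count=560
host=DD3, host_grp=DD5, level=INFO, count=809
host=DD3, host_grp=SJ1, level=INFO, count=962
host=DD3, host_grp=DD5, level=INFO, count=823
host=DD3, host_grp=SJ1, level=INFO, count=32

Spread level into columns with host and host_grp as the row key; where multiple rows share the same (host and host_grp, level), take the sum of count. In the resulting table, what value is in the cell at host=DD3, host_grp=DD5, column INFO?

2290

Rows with host=DD3, host_grp=DD5 and level=INFO: count values are 123, 535, 809, 823.
123 + 535 + 809 + 823 = 2290.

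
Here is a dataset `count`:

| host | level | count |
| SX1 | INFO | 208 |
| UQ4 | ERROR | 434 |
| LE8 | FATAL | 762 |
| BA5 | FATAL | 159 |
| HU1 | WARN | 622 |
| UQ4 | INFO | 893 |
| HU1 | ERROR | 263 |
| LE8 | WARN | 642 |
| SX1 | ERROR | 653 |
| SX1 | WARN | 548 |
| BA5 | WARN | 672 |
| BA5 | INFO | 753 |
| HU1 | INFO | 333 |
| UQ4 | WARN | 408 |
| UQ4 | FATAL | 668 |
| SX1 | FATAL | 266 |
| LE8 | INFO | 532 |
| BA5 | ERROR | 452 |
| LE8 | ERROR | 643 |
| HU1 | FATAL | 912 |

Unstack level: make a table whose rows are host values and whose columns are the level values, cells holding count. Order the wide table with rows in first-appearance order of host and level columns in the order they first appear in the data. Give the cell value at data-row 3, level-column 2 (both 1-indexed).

With rows in first-appearance order of host, row 3 is host=LE8. level columns in first-appearance order: INFO, ERROR, FATAL, WARN; column 2 is ERROR.
Long rows with host=LE8, level=ERROR: count = 643.

643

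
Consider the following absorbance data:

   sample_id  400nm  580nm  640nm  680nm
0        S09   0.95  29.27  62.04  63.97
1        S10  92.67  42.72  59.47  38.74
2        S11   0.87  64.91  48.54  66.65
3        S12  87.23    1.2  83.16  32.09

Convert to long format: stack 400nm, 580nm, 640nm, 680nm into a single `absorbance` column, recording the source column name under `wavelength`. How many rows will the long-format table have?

16

4 sample_id values × 4 melted columns = 16 rows.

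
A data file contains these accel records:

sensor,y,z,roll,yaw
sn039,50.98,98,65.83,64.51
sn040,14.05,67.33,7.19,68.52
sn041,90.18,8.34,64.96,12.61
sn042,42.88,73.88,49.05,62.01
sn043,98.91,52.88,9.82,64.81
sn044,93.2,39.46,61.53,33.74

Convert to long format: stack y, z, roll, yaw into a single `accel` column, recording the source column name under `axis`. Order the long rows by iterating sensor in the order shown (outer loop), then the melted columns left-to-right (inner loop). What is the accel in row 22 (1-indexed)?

39.46

24 rows total (6 × 4). Row 22: index ⌊(22-1)/4⌋ = 5 into sensor → sn044; (22-1) mod 4 = 1 into the melted columns → z.
So row 22 is (sn044, z, 39.46); accel = 39.46.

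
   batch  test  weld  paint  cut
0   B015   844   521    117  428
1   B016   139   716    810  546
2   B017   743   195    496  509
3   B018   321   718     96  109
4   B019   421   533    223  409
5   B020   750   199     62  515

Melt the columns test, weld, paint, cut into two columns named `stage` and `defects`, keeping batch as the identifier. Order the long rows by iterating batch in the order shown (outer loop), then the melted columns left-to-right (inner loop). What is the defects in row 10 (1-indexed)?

195

24 rows total (6 × 4). Row 10: index ⌊(10-1)/4⌋ = 2 into batch → B017; (10-1) mod 4 = 1 into the melted columns → weld.
So row 10 is (B017, weld, 195); defects = 195.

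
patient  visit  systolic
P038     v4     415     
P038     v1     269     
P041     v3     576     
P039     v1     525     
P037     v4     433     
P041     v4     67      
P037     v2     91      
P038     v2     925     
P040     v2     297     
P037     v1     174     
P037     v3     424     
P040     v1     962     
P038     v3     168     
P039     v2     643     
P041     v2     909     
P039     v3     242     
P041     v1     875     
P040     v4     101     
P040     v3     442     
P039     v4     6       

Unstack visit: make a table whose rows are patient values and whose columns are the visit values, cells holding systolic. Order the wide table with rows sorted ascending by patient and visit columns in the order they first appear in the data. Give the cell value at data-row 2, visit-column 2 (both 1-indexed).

With rows sorted ascending by patient, row 2 is patient=P038. visit columns in first-appearance order: v4, v1, v3, v2; column 2 is v1.
Long rows with patient=P038, visit=v1: systolic = 269.

269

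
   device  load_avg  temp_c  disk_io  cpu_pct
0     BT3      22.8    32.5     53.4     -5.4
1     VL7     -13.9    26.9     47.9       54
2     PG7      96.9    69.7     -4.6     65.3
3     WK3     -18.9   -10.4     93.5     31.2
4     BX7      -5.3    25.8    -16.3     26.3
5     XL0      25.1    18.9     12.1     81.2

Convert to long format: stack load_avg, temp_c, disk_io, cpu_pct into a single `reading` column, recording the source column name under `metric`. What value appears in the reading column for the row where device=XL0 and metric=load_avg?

25.1

Unpivoting turns each (device, wide-column) pair into one long row.
The wide cell at row XL0, column load_avg holds 25.1, so the long row (XL0, load_avg) has reading=25.1.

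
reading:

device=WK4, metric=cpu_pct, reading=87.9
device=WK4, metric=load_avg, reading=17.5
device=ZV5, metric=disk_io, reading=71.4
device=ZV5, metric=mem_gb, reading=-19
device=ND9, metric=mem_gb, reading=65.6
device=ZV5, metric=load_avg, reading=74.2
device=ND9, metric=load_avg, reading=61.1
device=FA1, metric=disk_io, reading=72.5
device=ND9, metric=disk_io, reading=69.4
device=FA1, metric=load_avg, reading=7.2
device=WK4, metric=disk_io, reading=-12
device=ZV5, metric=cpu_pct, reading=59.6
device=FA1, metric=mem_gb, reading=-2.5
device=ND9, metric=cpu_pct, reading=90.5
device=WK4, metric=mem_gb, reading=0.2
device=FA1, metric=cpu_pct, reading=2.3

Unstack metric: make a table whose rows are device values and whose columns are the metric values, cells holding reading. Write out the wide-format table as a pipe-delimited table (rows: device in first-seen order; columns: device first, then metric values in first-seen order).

| device | cpu_pct | load_avg | disk_io | mem_gb |
| WK4 | 87.9 | 17.5 | -12 | 0.2 |
| ZV5 | 59.6 | 74.2 | 71.4 | -19 |
| ND9 | 90.5 | 61.1 | 69.4 | 65.6 |
| FA1 | 2.3 | 7.2 | 72.5 | -2.5 |

Columns: device plus the 4 distinct metric values (cpu_pct, load_avg, disk_io, mem_gb).
For example, row WK4 column cpu_pct takes reading=87.9 from the long row (WK4, cpu_pct).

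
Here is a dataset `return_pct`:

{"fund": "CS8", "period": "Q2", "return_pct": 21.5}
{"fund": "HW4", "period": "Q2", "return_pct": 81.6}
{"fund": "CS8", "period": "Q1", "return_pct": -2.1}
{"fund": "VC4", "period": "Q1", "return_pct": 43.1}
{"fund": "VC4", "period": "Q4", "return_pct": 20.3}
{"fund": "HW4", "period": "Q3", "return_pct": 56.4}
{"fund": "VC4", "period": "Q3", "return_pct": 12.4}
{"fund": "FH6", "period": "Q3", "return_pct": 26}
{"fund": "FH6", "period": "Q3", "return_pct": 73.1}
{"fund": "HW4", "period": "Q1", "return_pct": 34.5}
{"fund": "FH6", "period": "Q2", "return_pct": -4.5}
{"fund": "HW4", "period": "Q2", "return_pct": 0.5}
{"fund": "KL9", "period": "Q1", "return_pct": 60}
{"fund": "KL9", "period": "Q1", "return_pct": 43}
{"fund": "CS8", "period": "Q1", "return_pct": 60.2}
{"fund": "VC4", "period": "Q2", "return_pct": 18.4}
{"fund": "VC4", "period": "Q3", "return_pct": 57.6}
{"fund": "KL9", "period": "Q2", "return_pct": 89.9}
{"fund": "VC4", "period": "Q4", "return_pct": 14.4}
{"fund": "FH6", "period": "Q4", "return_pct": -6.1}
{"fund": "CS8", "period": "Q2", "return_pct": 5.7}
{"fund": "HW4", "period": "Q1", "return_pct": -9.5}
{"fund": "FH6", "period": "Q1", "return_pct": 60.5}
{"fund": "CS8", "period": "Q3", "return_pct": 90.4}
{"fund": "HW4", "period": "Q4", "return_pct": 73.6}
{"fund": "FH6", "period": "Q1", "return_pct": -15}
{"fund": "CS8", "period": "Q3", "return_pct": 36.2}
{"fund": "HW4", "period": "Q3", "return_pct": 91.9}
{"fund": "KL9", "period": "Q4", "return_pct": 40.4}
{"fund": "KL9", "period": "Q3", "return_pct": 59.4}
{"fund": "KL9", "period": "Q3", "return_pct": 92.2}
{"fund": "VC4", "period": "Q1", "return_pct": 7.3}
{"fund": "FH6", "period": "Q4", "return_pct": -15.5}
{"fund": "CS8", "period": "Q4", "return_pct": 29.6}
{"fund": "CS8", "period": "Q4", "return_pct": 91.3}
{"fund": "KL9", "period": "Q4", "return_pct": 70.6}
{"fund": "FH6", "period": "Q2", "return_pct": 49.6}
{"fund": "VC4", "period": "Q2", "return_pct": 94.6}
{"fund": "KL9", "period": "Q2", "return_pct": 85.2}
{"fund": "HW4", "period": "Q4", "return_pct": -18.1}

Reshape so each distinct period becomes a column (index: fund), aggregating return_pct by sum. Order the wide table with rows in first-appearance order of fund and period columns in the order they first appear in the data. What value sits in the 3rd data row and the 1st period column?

113

With rows in first-appearance order of fund, row 3 is fund=VC4. period columns in first-appearance order: Q2, Q1, Q4, Q3; column 1 is Q2.
Long rows with fund=VC4, period=Q2: 18.4 + 94.6 = 113.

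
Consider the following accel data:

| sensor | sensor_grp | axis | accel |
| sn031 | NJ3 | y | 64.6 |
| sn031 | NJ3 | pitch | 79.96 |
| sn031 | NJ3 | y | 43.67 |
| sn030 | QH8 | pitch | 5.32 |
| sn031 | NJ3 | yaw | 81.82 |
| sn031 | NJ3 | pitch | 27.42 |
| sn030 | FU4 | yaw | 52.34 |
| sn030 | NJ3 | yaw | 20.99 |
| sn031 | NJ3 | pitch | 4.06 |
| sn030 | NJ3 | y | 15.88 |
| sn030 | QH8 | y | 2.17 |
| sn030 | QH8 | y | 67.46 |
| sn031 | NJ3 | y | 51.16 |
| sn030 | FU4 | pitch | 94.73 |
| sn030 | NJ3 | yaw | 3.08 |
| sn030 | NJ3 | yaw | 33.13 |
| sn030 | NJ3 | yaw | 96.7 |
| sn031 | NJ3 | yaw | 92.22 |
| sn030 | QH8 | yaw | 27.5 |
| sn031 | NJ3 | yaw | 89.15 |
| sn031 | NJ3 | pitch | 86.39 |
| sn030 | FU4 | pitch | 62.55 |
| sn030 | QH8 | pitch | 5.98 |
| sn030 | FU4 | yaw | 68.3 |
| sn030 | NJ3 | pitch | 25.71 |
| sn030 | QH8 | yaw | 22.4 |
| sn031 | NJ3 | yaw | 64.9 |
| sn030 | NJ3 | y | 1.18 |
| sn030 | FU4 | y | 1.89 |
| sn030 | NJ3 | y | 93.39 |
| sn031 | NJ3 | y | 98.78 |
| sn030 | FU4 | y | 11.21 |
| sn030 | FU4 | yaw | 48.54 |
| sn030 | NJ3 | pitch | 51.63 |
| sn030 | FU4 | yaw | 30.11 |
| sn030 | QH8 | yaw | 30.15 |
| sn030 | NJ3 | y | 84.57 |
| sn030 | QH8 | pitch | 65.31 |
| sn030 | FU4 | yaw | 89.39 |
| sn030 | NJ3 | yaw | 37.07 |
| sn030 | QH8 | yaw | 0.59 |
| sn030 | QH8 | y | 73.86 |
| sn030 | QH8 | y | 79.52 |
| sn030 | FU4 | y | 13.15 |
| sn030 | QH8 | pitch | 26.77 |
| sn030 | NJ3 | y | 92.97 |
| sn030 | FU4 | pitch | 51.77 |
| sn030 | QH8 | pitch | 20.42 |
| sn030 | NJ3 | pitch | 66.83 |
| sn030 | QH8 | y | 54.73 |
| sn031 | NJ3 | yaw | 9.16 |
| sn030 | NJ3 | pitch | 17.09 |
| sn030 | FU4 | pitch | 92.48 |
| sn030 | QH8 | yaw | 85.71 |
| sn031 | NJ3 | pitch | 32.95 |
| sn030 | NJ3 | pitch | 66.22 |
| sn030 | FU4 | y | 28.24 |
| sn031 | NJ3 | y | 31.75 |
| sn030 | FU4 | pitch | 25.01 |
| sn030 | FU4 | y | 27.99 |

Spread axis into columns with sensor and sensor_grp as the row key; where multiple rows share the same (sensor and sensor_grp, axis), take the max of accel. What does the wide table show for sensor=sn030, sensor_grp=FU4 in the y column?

28.24

Rows with sensor=sn030, sensor_grp=FU4 and axis=y: accel values are 1.89, 11.21, 13.15, 28.24, 27.99.
max(1.89, 11.21, 13.15, 28.24, 27.99) = 28.24.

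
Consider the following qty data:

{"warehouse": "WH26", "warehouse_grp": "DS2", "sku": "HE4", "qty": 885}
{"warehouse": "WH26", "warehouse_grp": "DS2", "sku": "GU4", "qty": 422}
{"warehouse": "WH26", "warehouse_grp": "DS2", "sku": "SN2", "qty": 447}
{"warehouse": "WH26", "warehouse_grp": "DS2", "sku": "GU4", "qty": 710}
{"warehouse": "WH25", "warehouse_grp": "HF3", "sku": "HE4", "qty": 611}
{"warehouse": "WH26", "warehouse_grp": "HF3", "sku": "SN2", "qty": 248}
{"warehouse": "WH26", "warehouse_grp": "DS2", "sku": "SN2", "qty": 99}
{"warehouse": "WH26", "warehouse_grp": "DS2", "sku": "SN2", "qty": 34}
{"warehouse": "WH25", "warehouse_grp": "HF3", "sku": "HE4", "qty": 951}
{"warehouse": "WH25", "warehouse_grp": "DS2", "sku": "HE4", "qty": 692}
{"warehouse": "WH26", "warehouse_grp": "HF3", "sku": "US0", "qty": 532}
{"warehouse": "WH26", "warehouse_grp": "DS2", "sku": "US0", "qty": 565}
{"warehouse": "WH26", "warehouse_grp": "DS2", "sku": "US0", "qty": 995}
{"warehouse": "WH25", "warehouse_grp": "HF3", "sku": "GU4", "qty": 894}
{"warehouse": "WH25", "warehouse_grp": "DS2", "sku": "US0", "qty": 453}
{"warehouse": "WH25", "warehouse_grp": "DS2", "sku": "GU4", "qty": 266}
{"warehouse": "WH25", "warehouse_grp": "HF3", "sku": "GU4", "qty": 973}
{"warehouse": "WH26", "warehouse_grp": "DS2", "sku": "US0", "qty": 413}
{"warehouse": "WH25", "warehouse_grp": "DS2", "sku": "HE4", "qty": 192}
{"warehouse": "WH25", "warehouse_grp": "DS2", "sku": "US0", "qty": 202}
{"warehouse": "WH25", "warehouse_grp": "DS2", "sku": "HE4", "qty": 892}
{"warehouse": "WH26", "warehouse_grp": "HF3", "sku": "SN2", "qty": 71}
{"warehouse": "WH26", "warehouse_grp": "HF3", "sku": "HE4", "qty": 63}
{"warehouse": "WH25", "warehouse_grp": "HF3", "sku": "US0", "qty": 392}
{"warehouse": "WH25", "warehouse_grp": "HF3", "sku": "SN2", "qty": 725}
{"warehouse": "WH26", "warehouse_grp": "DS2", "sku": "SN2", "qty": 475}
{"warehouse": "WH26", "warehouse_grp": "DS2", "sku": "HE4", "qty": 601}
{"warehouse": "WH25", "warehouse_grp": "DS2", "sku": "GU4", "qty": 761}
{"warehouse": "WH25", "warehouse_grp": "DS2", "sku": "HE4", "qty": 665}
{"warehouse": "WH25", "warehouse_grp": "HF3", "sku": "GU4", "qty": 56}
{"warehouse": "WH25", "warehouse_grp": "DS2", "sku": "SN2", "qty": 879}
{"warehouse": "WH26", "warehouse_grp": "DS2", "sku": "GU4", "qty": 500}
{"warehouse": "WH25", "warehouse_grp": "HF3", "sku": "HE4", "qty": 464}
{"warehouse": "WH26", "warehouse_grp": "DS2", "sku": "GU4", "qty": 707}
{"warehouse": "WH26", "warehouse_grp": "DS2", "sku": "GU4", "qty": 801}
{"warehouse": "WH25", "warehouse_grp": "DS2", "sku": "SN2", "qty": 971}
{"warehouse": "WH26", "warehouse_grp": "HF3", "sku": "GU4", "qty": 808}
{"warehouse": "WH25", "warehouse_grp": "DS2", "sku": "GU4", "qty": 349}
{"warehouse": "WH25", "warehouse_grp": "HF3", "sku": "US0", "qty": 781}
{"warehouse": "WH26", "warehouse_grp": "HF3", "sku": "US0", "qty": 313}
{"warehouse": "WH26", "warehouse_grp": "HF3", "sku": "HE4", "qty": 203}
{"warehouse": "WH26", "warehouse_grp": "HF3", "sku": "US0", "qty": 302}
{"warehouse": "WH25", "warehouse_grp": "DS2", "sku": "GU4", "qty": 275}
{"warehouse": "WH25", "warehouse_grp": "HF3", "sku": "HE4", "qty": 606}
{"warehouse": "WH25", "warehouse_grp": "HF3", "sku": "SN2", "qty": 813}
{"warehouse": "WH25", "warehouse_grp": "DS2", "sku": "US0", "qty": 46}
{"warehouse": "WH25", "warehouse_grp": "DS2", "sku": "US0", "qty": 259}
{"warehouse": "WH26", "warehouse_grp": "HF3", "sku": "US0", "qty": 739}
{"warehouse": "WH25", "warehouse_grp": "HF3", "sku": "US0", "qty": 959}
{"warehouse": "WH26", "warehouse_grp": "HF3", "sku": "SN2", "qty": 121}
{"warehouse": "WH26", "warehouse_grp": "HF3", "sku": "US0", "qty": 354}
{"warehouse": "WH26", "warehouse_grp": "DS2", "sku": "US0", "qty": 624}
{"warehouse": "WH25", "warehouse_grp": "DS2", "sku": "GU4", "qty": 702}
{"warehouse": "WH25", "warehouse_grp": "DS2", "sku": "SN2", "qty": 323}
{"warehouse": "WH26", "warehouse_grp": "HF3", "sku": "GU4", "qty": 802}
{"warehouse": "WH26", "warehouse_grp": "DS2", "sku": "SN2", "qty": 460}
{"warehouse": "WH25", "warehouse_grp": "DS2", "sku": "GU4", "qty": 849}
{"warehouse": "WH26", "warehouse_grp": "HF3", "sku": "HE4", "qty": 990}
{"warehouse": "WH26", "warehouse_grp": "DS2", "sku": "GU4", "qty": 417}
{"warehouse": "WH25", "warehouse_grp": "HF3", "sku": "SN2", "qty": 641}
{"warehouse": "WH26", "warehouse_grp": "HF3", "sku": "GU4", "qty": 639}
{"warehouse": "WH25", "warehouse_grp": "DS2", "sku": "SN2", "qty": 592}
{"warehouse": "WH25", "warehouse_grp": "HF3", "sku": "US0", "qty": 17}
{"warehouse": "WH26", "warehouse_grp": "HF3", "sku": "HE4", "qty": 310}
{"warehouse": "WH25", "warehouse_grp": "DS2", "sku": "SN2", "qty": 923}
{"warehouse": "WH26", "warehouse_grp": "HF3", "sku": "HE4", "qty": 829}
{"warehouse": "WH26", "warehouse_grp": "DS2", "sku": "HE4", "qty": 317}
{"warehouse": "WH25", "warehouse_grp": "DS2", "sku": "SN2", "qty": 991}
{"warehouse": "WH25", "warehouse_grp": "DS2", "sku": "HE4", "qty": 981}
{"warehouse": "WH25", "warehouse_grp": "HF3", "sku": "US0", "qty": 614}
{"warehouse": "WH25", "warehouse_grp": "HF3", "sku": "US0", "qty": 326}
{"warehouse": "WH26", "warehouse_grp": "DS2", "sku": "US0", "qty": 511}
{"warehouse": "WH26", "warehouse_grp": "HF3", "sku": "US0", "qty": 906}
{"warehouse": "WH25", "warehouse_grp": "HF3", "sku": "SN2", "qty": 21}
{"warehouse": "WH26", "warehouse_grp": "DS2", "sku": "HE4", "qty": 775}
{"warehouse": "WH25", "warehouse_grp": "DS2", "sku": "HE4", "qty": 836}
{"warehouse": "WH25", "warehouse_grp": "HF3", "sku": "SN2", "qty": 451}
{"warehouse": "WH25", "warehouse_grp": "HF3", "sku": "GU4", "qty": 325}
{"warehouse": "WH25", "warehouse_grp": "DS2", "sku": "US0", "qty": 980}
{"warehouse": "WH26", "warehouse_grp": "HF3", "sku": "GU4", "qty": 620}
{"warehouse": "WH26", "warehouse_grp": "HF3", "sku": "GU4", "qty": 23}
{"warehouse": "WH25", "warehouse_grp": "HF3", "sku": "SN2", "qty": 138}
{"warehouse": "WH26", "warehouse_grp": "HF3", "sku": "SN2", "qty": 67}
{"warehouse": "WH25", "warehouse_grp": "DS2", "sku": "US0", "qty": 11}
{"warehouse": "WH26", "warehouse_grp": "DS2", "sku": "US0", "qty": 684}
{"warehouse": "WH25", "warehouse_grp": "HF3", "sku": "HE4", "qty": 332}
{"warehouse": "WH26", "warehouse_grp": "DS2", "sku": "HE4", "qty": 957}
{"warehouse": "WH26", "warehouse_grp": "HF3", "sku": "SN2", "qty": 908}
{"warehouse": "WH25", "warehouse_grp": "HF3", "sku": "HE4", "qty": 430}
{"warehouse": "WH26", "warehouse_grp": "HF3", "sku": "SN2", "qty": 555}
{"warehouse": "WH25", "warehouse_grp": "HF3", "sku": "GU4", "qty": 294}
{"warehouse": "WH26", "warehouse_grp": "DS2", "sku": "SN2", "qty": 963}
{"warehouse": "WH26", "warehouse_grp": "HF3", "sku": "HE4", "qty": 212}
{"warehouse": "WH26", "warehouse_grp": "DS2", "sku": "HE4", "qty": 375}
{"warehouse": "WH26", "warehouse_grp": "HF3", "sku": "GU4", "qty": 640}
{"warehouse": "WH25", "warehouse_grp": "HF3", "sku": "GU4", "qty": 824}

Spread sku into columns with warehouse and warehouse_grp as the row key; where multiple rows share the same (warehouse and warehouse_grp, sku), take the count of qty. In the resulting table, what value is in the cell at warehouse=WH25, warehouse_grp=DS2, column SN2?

Rows with warehouse=WH25, warehouse_grp=DS2 and sku=SN2: qty values are 879, 971, 323, 592, 923, 991.
6 rows match — count = 6.

6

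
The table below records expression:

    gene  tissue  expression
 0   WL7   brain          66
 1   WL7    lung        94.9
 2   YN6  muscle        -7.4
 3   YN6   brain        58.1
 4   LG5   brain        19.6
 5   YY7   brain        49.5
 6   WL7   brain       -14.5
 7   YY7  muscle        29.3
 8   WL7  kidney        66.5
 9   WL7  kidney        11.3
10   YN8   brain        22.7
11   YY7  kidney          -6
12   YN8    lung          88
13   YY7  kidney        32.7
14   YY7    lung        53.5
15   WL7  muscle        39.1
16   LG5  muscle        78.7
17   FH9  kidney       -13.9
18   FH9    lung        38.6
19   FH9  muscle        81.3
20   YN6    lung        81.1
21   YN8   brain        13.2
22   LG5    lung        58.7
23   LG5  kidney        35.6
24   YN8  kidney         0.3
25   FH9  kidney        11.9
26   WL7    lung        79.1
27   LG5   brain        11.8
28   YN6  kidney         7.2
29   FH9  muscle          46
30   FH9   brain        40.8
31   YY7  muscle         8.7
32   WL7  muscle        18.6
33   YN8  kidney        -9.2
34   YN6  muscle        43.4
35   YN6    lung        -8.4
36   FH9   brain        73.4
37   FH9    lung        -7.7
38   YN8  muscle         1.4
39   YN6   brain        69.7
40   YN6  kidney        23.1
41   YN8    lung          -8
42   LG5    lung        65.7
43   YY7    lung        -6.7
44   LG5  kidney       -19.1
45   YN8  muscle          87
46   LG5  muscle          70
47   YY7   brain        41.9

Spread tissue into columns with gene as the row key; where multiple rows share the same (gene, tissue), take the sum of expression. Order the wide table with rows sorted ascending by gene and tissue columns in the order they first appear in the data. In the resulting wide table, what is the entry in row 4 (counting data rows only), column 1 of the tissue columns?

With rows sorted ascending by gene, row 4 is gene=YN6. tissue columns in first-appearance order: brain, lung, muscle, kidney; column 1 is brain.
Long rows with gene=YN6, tissue=brain: 58.1 + 69.7 = 127.8.

127.8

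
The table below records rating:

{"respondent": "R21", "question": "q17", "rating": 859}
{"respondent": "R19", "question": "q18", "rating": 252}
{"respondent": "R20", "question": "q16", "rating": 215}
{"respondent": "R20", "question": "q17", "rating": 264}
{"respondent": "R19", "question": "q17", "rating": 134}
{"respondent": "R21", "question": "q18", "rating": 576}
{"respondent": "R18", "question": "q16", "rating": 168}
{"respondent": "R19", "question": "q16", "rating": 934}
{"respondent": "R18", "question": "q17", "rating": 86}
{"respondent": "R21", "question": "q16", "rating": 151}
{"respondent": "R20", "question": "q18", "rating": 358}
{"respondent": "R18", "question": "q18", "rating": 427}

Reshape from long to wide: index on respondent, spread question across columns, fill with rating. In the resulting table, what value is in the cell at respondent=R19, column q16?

Wide layout: rows indexed by respondent, columns are the 3 distinct question values (q17, q18, q16).
Cell (respondent=R19, question=q16) draws from the long row where respondent=R19 and question=q16, which has rating=934.

934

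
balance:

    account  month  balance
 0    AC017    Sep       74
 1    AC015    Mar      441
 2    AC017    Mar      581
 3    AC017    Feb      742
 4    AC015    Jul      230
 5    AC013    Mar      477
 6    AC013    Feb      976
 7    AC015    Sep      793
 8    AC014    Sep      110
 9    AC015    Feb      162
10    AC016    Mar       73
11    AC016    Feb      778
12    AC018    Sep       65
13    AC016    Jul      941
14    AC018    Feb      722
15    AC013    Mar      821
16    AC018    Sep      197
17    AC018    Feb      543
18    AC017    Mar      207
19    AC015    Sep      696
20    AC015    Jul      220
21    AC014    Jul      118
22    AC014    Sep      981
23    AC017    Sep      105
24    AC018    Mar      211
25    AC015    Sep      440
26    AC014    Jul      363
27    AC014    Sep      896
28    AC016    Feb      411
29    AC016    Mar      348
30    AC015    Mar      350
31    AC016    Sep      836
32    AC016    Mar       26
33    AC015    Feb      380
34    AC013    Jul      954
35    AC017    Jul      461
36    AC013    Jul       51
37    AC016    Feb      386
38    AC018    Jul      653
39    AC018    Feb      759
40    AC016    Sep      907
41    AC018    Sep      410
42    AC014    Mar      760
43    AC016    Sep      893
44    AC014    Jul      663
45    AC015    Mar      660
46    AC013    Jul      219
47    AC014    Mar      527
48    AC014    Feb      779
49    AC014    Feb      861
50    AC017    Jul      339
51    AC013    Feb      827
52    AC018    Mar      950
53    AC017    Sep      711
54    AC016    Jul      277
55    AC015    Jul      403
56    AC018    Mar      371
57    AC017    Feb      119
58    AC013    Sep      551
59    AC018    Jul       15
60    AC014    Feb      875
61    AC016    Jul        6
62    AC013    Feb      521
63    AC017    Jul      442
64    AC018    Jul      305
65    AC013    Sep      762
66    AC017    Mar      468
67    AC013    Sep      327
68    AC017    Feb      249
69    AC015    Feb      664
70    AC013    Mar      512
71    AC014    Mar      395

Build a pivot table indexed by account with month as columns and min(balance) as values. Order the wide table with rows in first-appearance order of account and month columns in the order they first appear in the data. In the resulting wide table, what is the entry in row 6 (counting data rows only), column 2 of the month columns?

211

With rows in first-appearance order of account, row 6 is account=AC018. month columns in first-appearance order: Sep, Mar, Feb, Jul; column 2 is Mar.
Long rows with account=AC018, month=Mar: min(211, 950, 371) = 211.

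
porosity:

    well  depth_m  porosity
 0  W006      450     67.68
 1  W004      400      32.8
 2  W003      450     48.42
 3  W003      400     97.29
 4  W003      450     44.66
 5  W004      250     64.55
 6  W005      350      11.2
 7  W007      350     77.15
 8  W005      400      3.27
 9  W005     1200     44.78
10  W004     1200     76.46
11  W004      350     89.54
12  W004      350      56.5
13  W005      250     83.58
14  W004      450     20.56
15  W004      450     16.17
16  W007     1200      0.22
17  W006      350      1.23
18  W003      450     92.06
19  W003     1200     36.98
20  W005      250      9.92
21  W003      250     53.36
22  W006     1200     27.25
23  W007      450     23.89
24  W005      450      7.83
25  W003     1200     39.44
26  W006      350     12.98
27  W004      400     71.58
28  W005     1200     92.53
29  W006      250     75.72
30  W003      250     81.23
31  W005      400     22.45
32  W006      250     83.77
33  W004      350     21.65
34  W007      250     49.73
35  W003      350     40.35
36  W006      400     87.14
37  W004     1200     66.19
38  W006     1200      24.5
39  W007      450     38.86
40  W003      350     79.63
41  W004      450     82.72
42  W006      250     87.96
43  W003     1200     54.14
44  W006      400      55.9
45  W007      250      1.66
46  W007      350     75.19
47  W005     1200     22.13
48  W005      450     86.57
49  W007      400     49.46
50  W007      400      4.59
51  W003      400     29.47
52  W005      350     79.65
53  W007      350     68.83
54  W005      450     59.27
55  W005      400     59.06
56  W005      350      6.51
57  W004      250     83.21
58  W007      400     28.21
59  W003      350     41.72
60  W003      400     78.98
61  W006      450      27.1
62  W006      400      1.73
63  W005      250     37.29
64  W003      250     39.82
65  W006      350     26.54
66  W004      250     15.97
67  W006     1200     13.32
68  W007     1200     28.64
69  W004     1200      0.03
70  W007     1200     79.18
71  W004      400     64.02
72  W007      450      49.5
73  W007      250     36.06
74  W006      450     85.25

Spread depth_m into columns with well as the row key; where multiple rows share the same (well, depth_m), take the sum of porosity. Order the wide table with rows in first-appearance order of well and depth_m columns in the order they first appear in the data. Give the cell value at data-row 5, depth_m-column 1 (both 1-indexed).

With rows in first-appearance order of well, row 5 is well=W007. depth_m columns in first-appearance order: 450, 400, 250, 350, 1200; column 1 is 450.
Long rows with well=W007, depth_m=450: 23.89 + 38.86 + 49.5 = 112.25.

112.25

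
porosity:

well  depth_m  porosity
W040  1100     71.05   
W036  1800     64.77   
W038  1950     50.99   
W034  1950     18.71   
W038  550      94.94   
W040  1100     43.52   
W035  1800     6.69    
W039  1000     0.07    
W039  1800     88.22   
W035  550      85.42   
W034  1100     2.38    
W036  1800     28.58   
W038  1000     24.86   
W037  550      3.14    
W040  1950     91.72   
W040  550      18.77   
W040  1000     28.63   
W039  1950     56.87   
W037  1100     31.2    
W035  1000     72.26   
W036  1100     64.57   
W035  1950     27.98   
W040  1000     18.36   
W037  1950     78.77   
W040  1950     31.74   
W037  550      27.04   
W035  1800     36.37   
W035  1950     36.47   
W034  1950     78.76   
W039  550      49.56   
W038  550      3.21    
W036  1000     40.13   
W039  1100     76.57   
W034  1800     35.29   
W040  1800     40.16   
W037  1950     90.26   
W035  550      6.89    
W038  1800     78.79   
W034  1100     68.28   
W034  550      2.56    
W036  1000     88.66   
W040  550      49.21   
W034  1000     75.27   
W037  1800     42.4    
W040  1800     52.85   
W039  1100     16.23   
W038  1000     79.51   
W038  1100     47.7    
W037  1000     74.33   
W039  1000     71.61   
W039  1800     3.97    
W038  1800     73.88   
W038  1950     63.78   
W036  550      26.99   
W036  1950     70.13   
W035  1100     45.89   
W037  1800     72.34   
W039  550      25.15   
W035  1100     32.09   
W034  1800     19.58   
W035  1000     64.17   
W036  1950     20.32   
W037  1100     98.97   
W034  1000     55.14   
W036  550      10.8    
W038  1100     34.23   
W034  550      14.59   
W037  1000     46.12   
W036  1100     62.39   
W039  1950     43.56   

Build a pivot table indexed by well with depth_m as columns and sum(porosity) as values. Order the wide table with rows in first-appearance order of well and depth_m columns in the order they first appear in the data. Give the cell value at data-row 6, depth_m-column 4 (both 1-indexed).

74.71

With rows in first-appearance order of well, row 6 is well=W039. depth_m columns in first-appearance order: 1100, 1800, 1950, 550, 1000; column 4 is 550.
Long rows with well=W039, depth_m=550: 49.56 + 25.15 = 74.71.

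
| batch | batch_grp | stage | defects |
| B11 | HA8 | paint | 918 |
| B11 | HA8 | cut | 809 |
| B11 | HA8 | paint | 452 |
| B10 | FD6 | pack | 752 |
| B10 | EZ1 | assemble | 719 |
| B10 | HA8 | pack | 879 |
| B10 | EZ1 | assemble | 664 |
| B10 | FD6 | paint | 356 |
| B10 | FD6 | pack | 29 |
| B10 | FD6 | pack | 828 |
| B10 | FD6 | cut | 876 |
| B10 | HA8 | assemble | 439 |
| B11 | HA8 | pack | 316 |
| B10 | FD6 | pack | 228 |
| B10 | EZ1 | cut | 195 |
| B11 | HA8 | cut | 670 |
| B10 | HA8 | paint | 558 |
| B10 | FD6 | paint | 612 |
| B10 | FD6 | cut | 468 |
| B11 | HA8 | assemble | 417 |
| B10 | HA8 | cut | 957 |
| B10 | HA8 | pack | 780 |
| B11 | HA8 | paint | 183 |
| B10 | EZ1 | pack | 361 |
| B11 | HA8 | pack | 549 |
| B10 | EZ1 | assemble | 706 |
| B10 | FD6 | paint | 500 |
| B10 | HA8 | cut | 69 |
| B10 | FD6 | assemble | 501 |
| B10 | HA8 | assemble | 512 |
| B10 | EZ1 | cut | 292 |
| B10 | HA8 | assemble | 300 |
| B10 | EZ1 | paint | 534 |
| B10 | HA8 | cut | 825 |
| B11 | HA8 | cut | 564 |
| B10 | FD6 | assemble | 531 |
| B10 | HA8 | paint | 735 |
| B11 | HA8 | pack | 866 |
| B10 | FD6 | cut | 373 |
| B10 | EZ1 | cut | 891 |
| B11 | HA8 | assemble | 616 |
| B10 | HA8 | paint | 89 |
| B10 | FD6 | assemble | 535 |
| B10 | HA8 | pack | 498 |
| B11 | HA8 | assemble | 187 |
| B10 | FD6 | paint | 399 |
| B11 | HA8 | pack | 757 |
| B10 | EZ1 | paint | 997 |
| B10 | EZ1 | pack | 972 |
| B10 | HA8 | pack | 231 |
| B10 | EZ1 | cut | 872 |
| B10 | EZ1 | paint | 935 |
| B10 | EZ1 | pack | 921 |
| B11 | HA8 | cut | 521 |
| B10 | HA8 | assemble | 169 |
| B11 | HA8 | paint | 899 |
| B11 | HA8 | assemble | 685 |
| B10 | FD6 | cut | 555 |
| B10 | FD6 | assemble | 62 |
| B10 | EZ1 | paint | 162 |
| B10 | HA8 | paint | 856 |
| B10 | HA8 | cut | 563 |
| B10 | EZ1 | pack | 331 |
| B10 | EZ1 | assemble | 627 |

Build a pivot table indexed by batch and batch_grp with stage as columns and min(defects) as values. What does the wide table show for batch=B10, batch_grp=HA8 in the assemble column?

Rows with batch=B10, batch_grp=HA8 and stage=assemble: defects values are 439, 512, 300, 169.
min(439, 512, 300, 169) = 169.

169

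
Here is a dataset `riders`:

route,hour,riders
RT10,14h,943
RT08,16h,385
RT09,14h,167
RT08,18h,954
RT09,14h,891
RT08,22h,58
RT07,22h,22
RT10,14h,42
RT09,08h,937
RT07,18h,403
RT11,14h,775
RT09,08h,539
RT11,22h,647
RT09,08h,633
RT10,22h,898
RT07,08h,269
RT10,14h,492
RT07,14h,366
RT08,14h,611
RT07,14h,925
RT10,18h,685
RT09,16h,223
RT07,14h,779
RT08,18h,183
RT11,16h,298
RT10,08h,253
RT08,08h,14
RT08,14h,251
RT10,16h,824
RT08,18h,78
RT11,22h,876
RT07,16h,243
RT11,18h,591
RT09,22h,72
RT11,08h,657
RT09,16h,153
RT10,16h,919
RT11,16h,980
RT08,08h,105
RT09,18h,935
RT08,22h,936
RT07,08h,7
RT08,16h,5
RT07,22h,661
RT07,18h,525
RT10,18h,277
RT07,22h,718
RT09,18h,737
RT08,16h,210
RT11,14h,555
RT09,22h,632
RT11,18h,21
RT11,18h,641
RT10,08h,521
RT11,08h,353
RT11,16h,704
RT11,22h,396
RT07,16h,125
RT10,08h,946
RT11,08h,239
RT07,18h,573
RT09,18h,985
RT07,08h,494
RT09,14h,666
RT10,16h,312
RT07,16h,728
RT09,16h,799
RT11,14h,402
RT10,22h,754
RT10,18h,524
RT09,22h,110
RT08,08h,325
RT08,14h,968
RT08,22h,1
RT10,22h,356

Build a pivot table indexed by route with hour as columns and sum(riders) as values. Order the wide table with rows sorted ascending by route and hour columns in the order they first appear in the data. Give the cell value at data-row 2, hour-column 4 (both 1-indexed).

995

With rows sorted ascending by route, row 2 is route=RT08. hour columns in first-appearance order: 14h, 16h, 18h, 22h, 08h; column 4 is 22h.
Long rows with route=RT08, hour=22h: 58 + 936 + 1 = 995.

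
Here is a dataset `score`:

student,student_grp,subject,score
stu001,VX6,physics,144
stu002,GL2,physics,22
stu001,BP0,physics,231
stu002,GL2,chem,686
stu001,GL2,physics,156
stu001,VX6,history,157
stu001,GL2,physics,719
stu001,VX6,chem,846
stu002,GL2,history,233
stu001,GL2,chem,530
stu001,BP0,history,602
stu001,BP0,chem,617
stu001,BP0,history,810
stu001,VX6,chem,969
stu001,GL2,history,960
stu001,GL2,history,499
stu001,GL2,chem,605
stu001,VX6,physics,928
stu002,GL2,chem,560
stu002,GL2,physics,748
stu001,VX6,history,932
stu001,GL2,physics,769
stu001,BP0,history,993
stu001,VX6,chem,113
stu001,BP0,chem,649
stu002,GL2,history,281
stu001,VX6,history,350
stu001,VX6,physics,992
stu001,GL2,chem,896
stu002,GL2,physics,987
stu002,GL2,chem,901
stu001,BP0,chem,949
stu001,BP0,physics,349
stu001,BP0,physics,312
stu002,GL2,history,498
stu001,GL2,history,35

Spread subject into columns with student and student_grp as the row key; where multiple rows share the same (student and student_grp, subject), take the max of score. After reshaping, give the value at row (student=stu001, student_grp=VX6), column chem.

969

Rows with student=stu001, student_grp=VX6 and subject=chem: score values are 846, 969, 113.
max(846, 969, 113) = 969.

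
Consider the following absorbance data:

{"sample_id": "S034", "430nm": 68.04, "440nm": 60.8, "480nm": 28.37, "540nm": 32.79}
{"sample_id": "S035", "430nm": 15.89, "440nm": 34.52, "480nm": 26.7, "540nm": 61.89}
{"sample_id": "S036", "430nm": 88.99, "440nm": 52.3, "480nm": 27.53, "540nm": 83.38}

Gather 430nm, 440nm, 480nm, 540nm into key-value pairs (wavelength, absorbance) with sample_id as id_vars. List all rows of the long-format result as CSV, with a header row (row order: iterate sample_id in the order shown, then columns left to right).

sample_id,wavelength,absorbance
S034,430nm,68.04
S034,440nm,60.8
S034,480nm,28.37
S034,540nm,32.79
S035,430nm,15.89
S035,440nm,34.52
S035,480nm,26.7
S035,540nm,61.89
S036,430nm,88.99
S036,440nm,52.3
S036,480nm,27.53
S036,540nm,83.38

Each (sample_id, column) pair becomes one row: 3 × 4 = 12 rows.
For example, (S034, 430nm) → absorbance=68.04.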